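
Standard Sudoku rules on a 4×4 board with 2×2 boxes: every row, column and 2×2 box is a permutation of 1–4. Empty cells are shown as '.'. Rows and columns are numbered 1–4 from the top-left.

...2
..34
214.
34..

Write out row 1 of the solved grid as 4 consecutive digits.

R1C2 = 3: row 1 has {2}; col 2 has {1,4}; box has {} → only 3 remains.
R1C3 = 1: row 1 has {2,3}; col 3 has {3,4}; box has {2,3,4} → only 1 remains.
R2C1 = 1 (sole candidate).
R2C2 = 2 (sole candidate).
R3C4 = 3 (sole candidate).
R4C3 = 2 (sole candidate).
R4C4 = 1 (sole candidate).
R1C1 = 4: row 1 has {1,2,3}; col 1 has {1,2,3}; box has {1,2,3} → only 4 remains.

4312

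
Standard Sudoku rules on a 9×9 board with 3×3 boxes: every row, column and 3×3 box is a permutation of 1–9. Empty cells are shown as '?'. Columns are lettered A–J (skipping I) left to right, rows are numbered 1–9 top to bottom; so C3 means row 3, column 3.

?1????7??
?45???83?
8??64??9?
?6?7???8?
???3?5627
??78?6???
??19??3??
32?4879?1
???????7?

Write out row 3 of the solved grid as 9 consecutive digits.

F7 = 2: row 7 has {1,3,9}; col 6 has {5,6,7}; box has {4,7,8,9} → only 2 remains.
C8 = 6: row 8 has {1,2,3,4,7,8,9}; col 3 has {1,5,7}; box has {1,2,3} → only 6 remains.
H8 = 5: row 8 has {1,2,3,4,6,7,8,9}; col 8 has {2,3,7,8,9}; box has {1,3,7,9} → only 5 remains.
F1 = 8: in row 1, 8 can only go here (every other open cell in that row sees an 8).
B3 = 7: in row 3, 7 can only go here (every other open cell in that row sees a 7).
E2 = 7: in row 2, 7 can only go here (every other open cell in that row sees a 7).
A7 = 7: in row 7, 7 can only go here (every other open cell in that row sees a 7).
B6 = 3: in column 2, 3 can only go here (every other open cell in that column sees a 3).
J4 = 3: in row 4, 3 can only go here (every other open cell in that row sees a 3).
F4 = 4: in column 6, 4 can only go here (every other open cell in that column sees a 4).
F2 = 9: in column 6, 9 can only go here (every other open cell in that column sees a 9).
D2 = 1: in row 2, 1 can only go here (every other open cell in that row sees a 1).
F3 = 3: row 3 has {4,6,7,8,9}; col 6 has {2,4,5,6,7,8,9}; box has {1,4,6,7,8,9} → only 3 remains.
D9 = 5: row 9 has {7}; col 4 has {1,3,4,6,7,8,9}; box has {2,4,7,8,9} → only 5 remains.
F9 = 1: row 9 has {5,7}; col 6 has {2,3,4,5,6,7,8,9}; box has {2,4,5,7,8,9} → only 1 remains.
D1 = 2: row 1 has {1,7,8}; col 4 has {1,3,4,5,6,7,8,9}; box has {1,3,4,6,7,8,9} → only 2 remains.
E1 = 5: row 1 has {1,2,7,8}; col 5 has {4,7,8}; box has {1,2,3,4,6,7,8,9} → only 5 remains.
C3 = 2: row 3 has {3,4,6,7,8,9}; col 3 has {1,5,6,7}; box has {1,4,5,7,8} → only 2 remains.
J3 = 5: row 3 has {2,3,4,6,7,8,9}; col 9 has {1,3,7}; box has {3,7,8,9} → only 5 remains.
C4 = 9: row 4 has {3,4,6,7,8}; col 3 has {1,2,5,6,7}; box has {3,6,7} → only 9 remains.
B5 = 8: row 5 has {2,3,5,6,7}; col 2 has {1,2,3,4,6,7}; box has {3,6,7,9} → only 8 remains.
C5 = 4: row 5 has {2,3,5,6,7,8}; col 3 has {1,2,5,6,7,9}; box has {3,6,7,8,9} → only 4 remains.
B7 = 5: row 7 has {1,2,3,7,9}; col 2 has {1,2,3,4,6,7,8}; box has {1,2,3,6,7} → only 5 remains.
E7 = 6: row 7 has {1,2,3,5,7,9}; col 5 has {4,5,7,8}; box has {1,2,4,5,7,8,9} → only 6 remains.
H7 = 4: row 7 has {1,2,3,5,6,7,9}; col 8 has {2,3,5,7,8,9}; box has {1,3,5,7,9} → only 4 remains.
J7 = 8: row 7 has {1,2,3,4,5,6,7,9}; col 9 has {1,3,5,7}; box has {1,3,4,5,7,9} → only 8 remains.
B9 = 9: row 9 has {1,5,7}; col 2 has {1,2,3,4,5,6,7,8}; box has {1,2,3,5,6,7} → only 9 remains.
C9 = 8: row 9 has {1,5,7,9}; col 3 has {1,2,4,5,6,7,9}; box has {1,2,3,5,6,7,9} → only 8 remains.
E9 = 3: row 9 has {1,5,7,8,9}; col 5 has {4,5,6,7,8}; box has {1,2,4,5,6,7,8,9} → only 3 remains.
G9 = 2: row 9 has {1,3,5,7,8,9}; col 7 has {3,6,7,8,9}; box has {1,3,4,5,7,8,9} → only 2 remains.
J9 = 6: row 9 has {1,2,3,5,7,8,9}; col 9 has {1,3,5,7,8}; box has {1,2,3,4,5,7,8,9} → only 6 remains.
C1 = 3: row 1 has {1,2,5,7,8}; col 3 has {1,2,4,5,6,7,8,9}; box has {1,2,4,5,7,8} → only 3 remains.
H1 = 6: row 1 has {1,2,3,5,7,8}; col 8 has {2,3,4,5,7,8,9}; box has {3,5,7,8,9} → only 6 remains.
J1 = 4: row 1 has {1,2,3,5,6,7,8}; col 9 has {1,3,5,6,7,8}; box has {3,5,6,7,8,9} → only 4 remains.
A2 = 6: row 2 has {1,3,4,5,7,8,9}; col 1 has {3,7,8}; box has {1,2,3,4,5,7,8} → only 6 remains.
J2 = 2: row 2 has {1,3,4,5,6,7,8,9}; col 9 has {1,3,4,5,6,7,8}; box has {3,4,5,6,7,8,9} → only 2 remains.
G3 = 1: row 3 has {2,3,4,5,6,7,8,9}; col 7 has {2,3,6,7,8,9}; box has {2,3,4,5,6,7,8,9} → only 1 remains.

872643195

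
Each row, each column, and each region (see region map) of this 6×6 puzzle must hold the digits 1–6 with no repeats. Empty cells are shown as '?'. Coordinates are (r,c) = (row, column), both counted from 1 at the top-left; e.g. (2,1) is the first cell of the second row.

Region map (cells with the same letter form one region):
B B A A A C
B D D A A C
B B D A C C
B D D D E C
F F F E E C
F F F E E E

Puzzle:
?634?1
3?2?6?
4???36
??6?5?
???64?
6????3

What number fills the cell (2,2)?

1

(1,5) = 2: row 1 has {1,3,4,6}; col 5 has {3,4,5,6}; region has {3,4,6} → only 2 remains.
(6,5) = 1: row 6 has {3,6}; col 5 has {2,3,4,5,6}; region has {3,4,5,6} → only 1 remains.
(1,1) = 5: row 1 has {1,2,3,4,6}; col 1 has {3,4,6}; region has {3,4,6} → only 5 remains.
(6,4) = 2: row 6 has {1,3,6}; col 4 has {4,6}; region has {1,3,4,5,6} → only 2 remains.
(3,2) = 2: in row 3, 2 can only go here (every other open cell in that row sees a 2).
(4,1) = 1: row 4 has {5,6}; col 1 has {3,4,5,6}; region has {2,3,4,5,6} → only 1 remains.
(4,4) = 3: row 4 has {1,5,6}; col 4 has {2,4,6}; region has {2,6} → only 3 remains.
(5,1) = 2: row 5 has {4,6}; col 1 has {1,3,4,5,6}; region has {6} → only 2 remains.
(5,6) = 5: row 5 has {2,4,6}; col 6 has {1,3,6}; region has {1,3,6} → only 5 remains.
(2,6) = 4: row 2 has {2,3,6}; col 6 has {1,3,5,6}; region has {1,3,5,6} → only 4 remains.
(4,2) = 4: row 4 has {1,3,5,6}; col 2 has {2,6}; region has {2,3,6} → only 4 remains.
(4,6) = 2: row 4 has {1,3,4,5,6}; col 6 has {1,3,4,5,6}; region has {1,3,4,5,6} → only 2 remains.
(5,3) = 1: row 5 has {2,4,5,6}; col 3 has {2,3,6}; region has {2,6} → only 1 remains.
(6,2) = 5: row 6 has {1,2,3,6}; col 2 has {2,4,6}; region has {1,2,6} → only 5 remains.
(6,3) = 4: row 6 has {1,2,3,5,6}; col 3 has {1,2,3,6}; region has {1,2,5,6} → only 4 remains.
(2,2) = 1: row 2 has {2,3,4,6}; col 2 has {2,4,5,6}; region has {2,3,4,6} → only 1 remains.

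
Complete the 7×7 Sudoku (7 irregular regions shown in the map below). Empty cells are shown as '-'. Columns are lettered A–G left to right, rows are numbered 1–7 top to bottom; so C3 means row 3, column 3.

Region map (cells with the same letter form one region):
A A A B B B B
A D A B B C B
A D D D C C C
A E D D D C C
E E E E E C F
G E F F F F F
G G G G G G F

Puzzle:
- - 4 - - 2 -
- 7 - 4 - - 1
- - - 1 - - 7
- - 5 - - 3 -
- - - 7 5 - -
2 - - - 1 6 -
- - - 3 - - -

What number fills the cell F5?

F2 = 5: row 2 has {1,4,7}; col 6 has {2,3,6}; region has {3,7} → only 5 remains.
F3 = 4: row 3 has {1,7}; col 6 has {2,3,5,6}; region has {3,5,7} → only 4 remains.
F5 = 1: row 5 has {5,7}; col 6 has {2,3,4,5,6}; region has {3,4,5,7} → only 1 remains.

1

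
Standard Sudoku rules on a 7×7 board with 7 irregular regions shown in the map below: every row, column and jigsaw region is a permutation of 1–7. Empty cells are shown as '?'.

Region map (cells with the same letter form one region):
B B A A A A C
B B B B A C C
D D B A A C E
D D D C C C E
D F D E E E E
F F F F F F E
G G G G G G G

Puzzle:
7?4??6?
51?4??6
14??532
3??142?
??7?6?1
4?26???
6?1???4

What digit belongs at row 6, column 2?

row 1, column 7 = 5: row 1 has {4,6,7}; col 7 has {1,2,4,6}; region has {1,2,3,4,6} → only 5 remains.
row 2, column 3 = 3: row 2 has {1,4,5,6}; col 3 has {1,2,4,7}; region has {1,4,5,7} → only 3 remains.
row 2, column 6 = 7: row 2 has {1,3,4,5,6}; col 6 has {2,3,6}; region has {1,2,3,4,5,6} → only 7 remains.
row 3, column 3 = 6: row 3 has {1,2,3,4,5}; col 3 has {1,2,3,4,7}; region has {1,3,4,5,7} → only 6 remains.
row 3, column 4 = 7: row 3 has {1,2,3,4,5,6}; col 4 has {1,4,6}; region has {4,5,6} → only 7 remains.
row 4, column 3 = 5: row 4 has {1,2,3,4}; col 3 has {1,2,3,4,6,7}; region has {1,3,4,7} → only 5 remains.
row 4, column 7 = 7: row 4 has {1,2,3,4,5}; col 7 has {1,2,4,5,6}; region has {1,2,6} → only 7 remains.
row 5, column 1 = 2: row 5 has {1,6,7}; col 1 has {1,3,4,5,6,7}; region has {1,3,4,5,7} → only 2 remains.
row 6, column 7 = 3: row 6 has {2,4,6}; col 7 has {1,2,4,5,6,7}; region has {1,2,6,7} → only 3 remains.
row 7, column 6 = 5: row 7 has {1,4,6}; col 6 has {2,3,6,7}; region has {1,4,6} → only 5 remains.
row 1, column 2 = 2: row 1 has {4,5,6,7}; col 2 has {1,4}; region has {1,3,4,5,6,7} → only 2 remains.
row 1, column 4 = 3: row 1 has {2,4,5,6,7}; col 4 has {1,4,6,7}; region has {4,5,6,7} → only 3 remains.
row 1, column 5 = 1: row 1 has {2,3,4,5,6,7}; col 5 has {4,5,6}; region has {3,4,5,6,7} → only 1 remains.
row 2, column 5 = 2: row 2 has {1,3,4,5,6,7}; col 5 has {1,4,5,6}; region has {1,3,4,5,6,7} → only 2 remains.
row 4, column 2 = 6: row 4 has {1,2,3,4,5,7}; col 2 has {1,2,4}; region has {1,2,3,4,5,7} → only 6 remains.
row 5, column 4 = 5: row 5 has {1,2,6,7}; col 4 has {1,3,4,6,7}; region has {1,2,3,6,7} → only 5 remains.
row 5, column 6 = 4: row 5 has {1,2,5,6,7}; col 6 has {2,3,5,6,7}; region has {1,2,3,5,6,7} → only 4 remains.
row 6, column 5 = 7: row 6 has {2,3,4,6}; col 5 has {1,2,4,5,6}; region has {2,4,6} → only 7 remains.
row 6, column 6 = 1: row 6 has {2,3,4,6,7}; col 6 has {2,3,4,5,6,7}; region has {2,4,6,7} → only 1 remains.
row 7, column 4 = 2: row 7 has {1,4,5,6}; col 4 has {1,3,4,5,6,7}; region has {1,4,5,6} → only 2 remains.
row 7, column 5 = 3: row 7 has {1,2,4,5,6}; col 5 has {1,2,4,5,6,7}; region has {1,2,4,5,6} → only 3 remains.
row 5, column 2 = 3: row 5 has {1,2,4,5,6,7}; col 2 has {1,2,4,6}; region has {1,2,4,6,7} → only 3 remains.
row 6, column 2 = 5: row 6 has {1,2,3,4,6,7}; col 2 has {1,2,3,4,6}; region has {1,2,3,4,6,7} → only 5 remains.

5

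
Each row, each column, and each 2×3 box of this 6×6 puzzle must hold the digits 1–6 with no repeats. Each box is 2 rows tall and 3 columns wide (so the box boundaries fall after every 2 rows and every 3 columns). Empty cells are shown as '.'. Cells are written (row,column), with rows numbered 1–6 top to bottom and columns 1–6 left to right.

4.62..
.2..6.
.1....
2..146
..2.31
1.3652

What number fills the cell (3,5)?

2

(1,5) = 1: row 1 has {2,4,6}; col 5 has {3,4,5,6}; box has {2,6} → only 1 remains.
(3,5) = 2: row 3 has {1}; col 5 has {1,3,4,5,6}; box has {1,4,6} → only 2 remains.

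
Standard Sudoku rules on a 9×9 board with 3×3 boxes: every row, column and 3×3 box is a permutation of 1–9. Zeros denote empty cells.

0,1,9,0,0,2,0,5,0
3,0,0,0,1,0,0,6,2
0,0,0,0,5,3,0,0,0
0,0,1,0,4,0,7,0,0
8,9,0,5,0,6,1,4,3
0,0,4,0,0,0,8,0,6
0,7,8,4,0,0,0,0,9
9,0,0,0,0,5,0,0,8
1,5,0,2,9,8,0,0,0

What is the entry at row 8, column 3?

row 4, column 6 = 9 (sole candidate).
row 4, column 8 = 2 (sole candidate).
row 4, column 9 = 5 (sole candidate).
row 6, column 8 = 9 (sole candidate).
row 7, column 6 = 1 (sole candidate).
row 7, column 8 = 3 (sole candidate).
row 9, column 8 = 7 (sole candidate).
row 9, column 9 = 4 (sole candidate).
row 1, column 9 = 7 (sole candidate).
row 3, column 9 = 1 (sole candidate).
row 4, column 1 = 6 (sole candidate).
row 4, column 2 = 3 (sole candidate).
row 4, column 4 = 8 (sole candidate).
row 6, column 2 = 2 (sole candidate).
row 6, column 6 = 7 (sole candidate).
row 7, column 1 = 2 (sole candidate).
row 7, column 5 = 6 (sole candidate).
row 7, column 7 = 5 (sole candidate).
row 8, column 8 = 1 (sole candidate).
row 9, column 7 = 6 (sole candidate).
row 1, column 1 = 4 (sole candidate).
row 1, column 4 = 6 (sole candidate).
row 1, column 5 = 8 (sole candidate).
row 1, column 7 = 3 (sole candidate).
row 2, column 2 = 8 (sole candidate).
row 2, column 6 = 4 (sole candidate).
row 2, column 7 = 9 (sole candidate).
row 3, column 1 = 7 (sole candidate).
row 3, column 2 = 6 (sole candidate).
row 3, column 3 = 2 (sole candidate).
row 3, column 4 = 9 (sole candidate).
row 3, column 7 = 4 (sole candidate).
row 3, column 8 = 8 (sole candidate).
row 5, column 3 = 7 (sole candidate).
row 5, column 5 = 2 (sole candidate).
row 6, column 1 = 5 (sole candidate).
row 6, column 5 = 3 (sole candidate).
row 8, column 2 = 4 (sole candidate).
row 8, column 5 = 7 (sole candidate).
row 8, column 7 = 2 (sole candidate).
row 9, column 3 = 3 (sole candidate).
row 2, column 3 = 5 (sole candidate).
row 2, column 4 = 7 (sole candidate).
row 6, column 4 = 1 (sole candidate).
row 8, column 3 = 6: row 8 has {1,2,4,5,7,8,9}; col 3 has {1,2,3,4,5,7,8,9}; box has {1,2,3,4,5,7,8,9} → only 6 remains.

6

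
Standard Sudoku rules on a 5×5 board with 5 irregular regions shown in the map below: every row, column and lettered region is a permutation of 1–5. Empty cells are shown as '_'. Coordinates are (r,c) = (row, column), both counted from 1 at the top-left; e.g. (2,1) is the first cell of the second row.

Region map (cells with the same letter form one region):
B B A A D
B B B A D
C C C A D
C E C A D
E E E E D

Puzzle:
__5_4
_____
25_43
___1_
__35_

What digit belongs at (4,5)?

(3,3) = 1 (sole candidate).
(4,3) = 4 (sole candidate).
(2,3) = 2 (sole candidate).
(2,4) = 3 (sole candidate).
(4,1) = 3 (sole candidate).
(4,2) = 2 (sole candidate).
(4,5) = 5: row 4 has {1,2,3,4}; col 5 has {3,4}; region has {3,4} → only 5 remains.

5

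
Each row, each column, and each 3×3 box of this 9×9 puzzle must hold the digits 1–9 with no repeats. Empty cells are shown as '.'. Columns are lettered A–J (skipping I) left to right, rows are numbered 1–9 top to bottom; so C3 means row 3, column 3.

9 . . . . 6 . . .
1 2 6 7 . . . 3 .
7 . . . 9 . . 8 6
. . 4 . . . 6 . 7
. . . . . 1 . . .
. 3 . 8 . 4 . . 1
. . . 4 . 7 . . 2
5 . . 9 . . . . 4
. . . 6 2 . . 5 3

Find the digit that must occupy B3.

4

J1 = 5: row 1 has {6,9}; col 9 has {1,2,3,4,6,7}; box has {3,6,8} → only 5 remains.
J2 = 9: row 2 has {1,2,3,6,7}; col 9 has {1,2,3,4,5,6,7}; box has {3,5,6,8} → only 9 remains.
J5 = 8: row 5 has {1}; col 9 has {1,2,3,4,5,6,7,9}; box has {1,6,7} → only 8 remains.
F9 = 8: row 9 has {2,3,5,6}; col 6 has {1,4,6,7}; box has {2,4,6,7,9} → only 8 remains.
F2 = 5: row 2 has {1,2,3,6,7,9}; col 6 has {1,4,6,7,8}; box has {6,7,9} → only 5 remains.
G2 = 4: row 2 has {1,2,3,5,6,7,9}; col 7 has {6}; box has {3,5,6,8,9} → only 4 remains.
F8 = 3: row 8 has {4,5,9}; col 6 has {1,4,5,6,7,8}; box has {2,4,6,7,8,9} → only 3 remains.
A9 = 4: row 9 has {2,3,5,6,8}; col 1 has {1,5,7,9}; box has {5} → only 4 remains.
E2 = 8: row 2 has {1,2,3,4,5,6,7,9}; col 5 has {2,9}; box has {5,6,7,9} → only 8 remains.
F3 = 2: row 3 has {6,7,8,9}; col 6 has {1,3,4,5,6,7,8}; box has {5,6,7,8,9} → only 2 remains.
G3 = 1: row 3 has {2,6,7,8,9}; col 7 has {4,6}; box has {3,4,5,6,8,9} → only 1 remains.
F4 = 9: row 4 has {4,6,7}; col 6 has {1,2,3,4,5,6,7,8}; box has {1,4,8} → only 9 remains.
H4 = 2: row 4 has {4,6,7,9}; col 8 has {3,5,8}; box has {1,6,7,8} → only 2 remains.
H6 = 9: row 6 has {1,3,4,8}; col 8 has {2,3,5,8}; box has {1,2,6,7,8} → only 9 remains.
E8 = 1: row 8 has {3,4,5,9}; col 5 has {2,8,9}; box has {2,3,4,6,7,8,9} → only 1 remains.
H1 = 7: row 1 has {5,6,9}; col 8 has {2,3,5,8,9}; box has {1,3,4,5,6,8,9} → only 7 remains.
D3 = 3: row 3 has {1,2,6,7,8,9}; col 4 has {4,6,7,8,9}; box has {2,5,6,7,8,9} → only 3 remains.
A4 = 8: row 4 has {2,4,6,7,9}; col 1 has {1,4,5,7,9}; box has {3,4} → only 8 remains.
D4 = 5: row 4 has {2,4,6,7,8,9}; col 4 has {3,4,6,7,8,9}; box has {1,4,8,9} → only 5 remains.
E4 = 3: row 4 has {2,4,5,6,7,8,9}; col 5 has {1,2,8,9}; box has {1,4,5,8,9} → only 3 remains.
D5 = 2: row 5 has {1,8}; col 4 has {3,4,5,6,7,8,9}; box has {1,3,4,5,8,9} → only 2 remains.
H5 = 4: row 5 has {1,2,8}; col 8 has {2,3,5,7,8,9}; box has {1,2,6,7,8,9} → only 4 remains.
G6 = 5: row 6 has {1,3,4,8,9}; col 7 has {1,4,6}; box has {1,2,4,6,7,8,9} → only 5 remains.
E7 = 5: row 7 has {2,4,7}; col 5 has {1,2,3,8,9}; box has {1,2,3,4,6,7,8,9} → only 5 remains.
H8 = 6: row 8 has {1,3,4,5,9}; col 8 has {2,3,4,5,7,8,9}; box has {2,3,4,5} → only 6 remains.
D1 = 1: row 1 has {5,6,7,9}; col 4 has {2,3,4,5,6,7,8,9}; box has {2,3,5,6,7,8,9} → only 1 remains.
E1 = 4: row 1 has {1,5,6,7,9}; col 5 has {1,2,3,5,8,9}; box has {1,2,3,5,6,7,8,9} → only 4 remains.
G1 = 2: row 1 has {1,4,5,6,7,9}; col 7 has {1,4,5,6}; box has {1,3,4,5,6,7,8,9} → only 2 remains.
C3 = 5: row 3 has {1,2,3,6,7,8,9}; col 3 has {4,6}; box has {1,2,6,7,9} → only 5 remains.
B4 = 1: row 4 has {2,3,4,5,6,7,8,9}; col 2 has {2,3}; box has {3,4,8} → only 1 remains.
A5 = 6: row 5 has {1,2,4,8}; col 1 has {1,4,5,7,8,9}; box has {1,3,4,8} → only 6 remains.
E5 = 7: row 5 has {1,2,4,6,8}; col 5 has {1,2,3,4,5,8,9}; box has {1,2,3,4,5,8,9} → only 7 remains.
G5 = 3: row 5 has {1,2,4,6,7,8}; col 7 has {1,2,4,5,6}; box has {1,2,4,5,6,7,8,9} → only 3 remains.
A6 = 2: row 6 has {1,3,4,5,8,9}; col 1 has {1,4,5,6,7,8,9}; box has {1,3,4,6,8} → only 2 remains.
C6 = 7: row 6 has {1,2,3,4,5,8,9}; col 3 has {4,5,6}; box has {1,2,3,4,6,8} → only 7 remains.
E6 = 6: row 6 has {1,2,3,4,5,7,8,9}; col 5 has {1,2,3,4,5,7,8,9}; box has {1,2,3,4,5,7,8,9} → only 6 remains.
A7 = 3: row 7 has {2,4,5,7}; col 1 has {1,2,4,5,6,7,8,9}; box has {4,5} → only 3 remains.
H7 = 1: row 7 has {2,3,4,5,7}; col 8 has {2,3,4,5,6,7,8,9}; box has {2,3,4,5,6} → only 1 remains.
B1 = 8: row 1 has {1,2,4,5,6,7,9}; col 2 has {1,2,3}; box has {1,2,5,6,7,9} → only 8 remains.
C1 = 3: row 1 has {1,2,4,5,6,7,8,9}; col 3 has {4,5,6,7}; box has {1,2,5,6,7,8,9} → only 3 remains.
B3 = 4: row 3 has {1,2,3,5,6,7,8,9}; col 2 has {1,2,3,8}; box has {1,2,3,5,6,7,8,9} → only 4 remains.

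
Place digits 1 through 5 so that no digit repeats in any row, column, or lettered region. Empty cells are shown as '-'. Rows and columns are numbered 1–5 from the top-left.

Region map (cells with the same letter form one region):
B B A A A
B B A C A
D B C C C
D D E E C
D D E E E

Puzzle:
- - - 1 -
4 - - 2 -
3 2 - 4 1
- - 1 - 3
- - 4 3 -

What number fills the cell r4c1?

2

r1c1 = 5 (sole candidate).
r1c2 = 3 (sole candidate).
r1c3 = 2 (sole candidate).
r1c5 = 4 (sole candidate).
r2c2 = 1 (sole candidate).
r2c5 = 5 (sole candidate).
r3c3 = 5 (sole candidate).
r4c1 = 2: row 4 has {1,3}; col 1 has {3,4,5}; region has {3} → only 2 remains.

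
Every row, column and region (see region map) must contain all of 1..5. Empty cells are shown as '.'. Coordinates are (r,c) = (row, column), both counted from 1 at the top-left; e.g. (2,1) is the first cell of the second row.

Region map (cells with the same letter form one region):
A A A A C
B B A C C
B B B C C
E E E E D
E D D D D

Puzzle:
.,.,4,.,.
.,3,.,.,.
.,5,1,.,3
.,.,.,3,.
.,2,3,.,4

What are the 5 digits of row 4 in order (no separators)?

54231

(1,2) = 1 (sole candidate).
(4,2) = 4: row 4 has {3}; col 2 has {1,2,3,5}; region has {3} → only 4 remains.
(1,1) = 3 (hidden single in row 1).
Singles propagation stalls; (4,3) is still open with candidates {2,5}.
  Try (4,3) = 5: then column 1 has no cell left for 5 — contradiction.
So (4,3) = 2.
(2,3) = 5 (sole candidate).
(1,4) = 2 (sole candidate).
(1,5) = 5 (sole candidate).
(3,4) = 4 (sole candidate).
(4,5) = 1: row 4 has {2,3,4}; col 5 has {3,4,5}; region has {2,3,4} → only 1 remains.
(5,4) = 5 (sole candidate).
(2,4) = 1 (sole candidate).
(2,5) = 2 (sole candidate).
(3,1) = 2 (sole candidate).
(4,1) = 5: row 4 has {1,2,3,4}; col 1 has {2,3}; region has {2,3,4} → only 5 remains.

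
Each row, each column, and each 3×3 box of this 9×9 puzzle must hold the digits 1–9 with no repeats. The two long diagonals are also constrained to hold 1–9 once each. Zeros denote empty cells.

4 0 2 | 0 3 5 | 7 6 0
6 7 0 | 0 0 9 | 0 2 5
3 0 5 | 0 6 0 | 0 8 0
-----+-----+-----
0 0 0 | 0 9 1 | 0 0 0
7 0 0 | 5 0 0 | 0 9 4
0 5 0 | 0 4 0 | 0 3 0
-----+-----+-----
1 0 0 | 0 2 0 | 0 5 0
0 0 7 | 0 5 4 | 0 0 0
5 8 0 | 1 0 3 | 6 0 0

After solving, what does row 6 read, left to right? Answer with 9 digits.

951746238

R1C4 = 8: row 1 has {2,3,4,5,6,7}; col 4 has {1,5}; box has {3,5,6,9} → only 8 remains.
R1C9 = 9: row 1 has {2,3,4,5,6,7,8}; col 9 has {4,5}; box has {2,5,6,7,8}; anti-diagonal has {1,2,5} → only 9 remains.
R2C4 = 4: row 2 has {2,5,6,7,9}; col 4 has {1,5,8}; box has {3,5,6,8,9} → only 4 remains.
R2C5 = 1: row 2 has {2,4,5,6,7,9}; col 5 has {2,3,4,5,6,9}; box has {3,4,5,6,8,9} → only 1 remains.
R2C7 = 3: row 2 has {1,2,4,5,6,7,9}; col 7 has {6,7}; box has {2,5,6,7,8,9} → only 3 remains.
R3C7 = 4: row 3 has {3,5,6,8}; col 7 has {3,6,7}; box has {2,3,5,6,7,8,9}; anti-diagonal has {1,2,5,9} → only 4 remains.
R3C9 = 1: row 3 has {3,4,5,6,8}; col 9 has {4,5,9}; box has {2,3,4,5,6,7,8,9} → only 1 remains.
R4C8 = 7: row 4 has {1,9}; col 8 has {2,3,5,6,8,9}; box has {3,4,9} → only 7 remains.
R5C5 = 8: row 5 has {4,5,7,9}; col 5 has {1,2,3,4,5,6,9}; box has {1,4,5,9}; main diagonal has {4,5,7}; anti-diagonal has {1,2,4,5,9} → only 8 remains.
R7C7 = 9: row 7 has {1,2,5}; col 7 has {3,4,6,7}; box has {5,6}; main diagonal has {4,5,7,8} → only 9 remains.
R8C8 = 1: row 8 has {4,5,7}; col 8 has {2,3,5,6,7,8,9}; box has {5,6,9}; main diagonal has {4,5,7,8,9} → only 1 remains.
R9C5 = 7: row 9 has {1,3,5,6,8}; col 5 has {1,2,3,4,5,6,8,9}; box has {1,2,3,4,5} → only 7 remains.
R9C8 = 4: row 9 has {1,3,5,6,7,8}; col 8 has {1,2,3,5,6,7,8,9}; box has {1,5,6,9} → only 4 remains.
R9C9 = 2: row 9 has {1,3,4,5,6,7,8}; col 9 has {1,4,5,9}; box has {1,4,5,6,9}; main diagonal has {1,4,5,7,8,9} → only 2 remains.
R1C2 = 1: row 1 has {2,3,4,5,6,7,8,9}; col 2 has {5,7,8}; box has {2,3,4,5,6,7} → only 1 remains.
R2C3 = 8: row 2 has {1,2,3,4,5,6,7,9}; col 3 has {2,5,7}; box has {1,2,3,4,5,6,7} → only 8 remains.
R3C2 = 9: row 3 has {1,3,4,5,6,8}; col 2 has {1,5,7,8}; box has {1,2,3,4,5,6,7,8} → only 9 remains.
R6C6 = 6: row 6 has {3,4,5}; col 6 has {1,3,4,5,9}; box has {1,4,5,8,9}; main diagonal has {1,2,4,5,7,8,9} → only 6 remains.
R6C9 = 8: row 6 has {3,4,5,6}; col 9 has {1,2,4,5,9}; box has {3,4,7,9} → only 8 remains.
R7C4 = 6: row 7 has {1,2,5,9}; col 4 has {1,4,5,8}; box has {1,2,3,4,5,7} → only 6 remains.
R7C6 = 8: row 7 has {1,2,5,6,9}; col 6 has {1,3,4,5,6,9}; box has {1,2,3,4,5,6,7} → only 8 remains.
R8C4 = 9: row 8 has {1,4,5,7}; col 4 has {1,4,5,6,8}; box has {1,2,3,4,5,6,7,8} → only 9 remains.
R8C7 = 8: row 8 has {1,4,5,7,9}; col 7 has {3,4,6,7,9}; box has {1,2,4,5,6,9} → only 8 remains.
R8C9 = 3: row 8 has {1,4,5,7,8,9}; col 9 has {1,2,4,5,8,9}; box has {1,2,4,5,6,8,9} → only 3 remains.
R9C3 = 9: row 9 has {1,2,3,4,5,6,7,8}; col 3 has {2,5,7,8}; box has {1,5,7,8} → only 9 remains.
R4C4 = 3: row 4 has {1,7,9}; col 4 has {1,4,5,6,8,9}; box has {1,4,5,6,8,9}; main diagonal has {1,2,4,5,6,7,8,9} → only 3 remains.
R4C9 = 6: row 4 has {1,3,7,9}; col 9 has {1,2,3,4,5,8,9}; box has {3,4,7,8,9} → only 6 remains.
R5C6 = 2: row 5 has {4,5,7,8,9}; col 6 has {1,3,4,5,6,8,9}; box has {1,3,4,5,6,8,9} → only 2 remains.
R5C7 = 1: row 5 has {2,4,5,7,8,9}; col 7 has {3,4,6,7,8,9}; box has {3,4,6,7,8,9} → only 1 remains.
R6C3 = 1: row 6 has {3,4,5,6,8}; col 3 has {2,5,7,8,9}; box has {5,7} → only 1 remains.
R6C4 = 7: row 6 has {1,3,4,5,6,8}; col 4 has {1,3,4,5,6,8,9}; box has {1,2,3,4,5,6,8,9}; anti-diagonal has {1,2,4,5,8,9} → only 7 remains.
R6C7 = 2: row 6 has {1,3,4,5,6,7,8}; col 7 has {1,3,4,6,7,8,9}; box has {1,3,4,6,7,8,9} → only 2 remains.
R7C3 = 3: row 7 has {1,2,5,6,8,9}; col 3 has {1,2,5,7,8,9}; box has {1,5,7,8,9}; anti-diagonal has {1,2,4,5,7,8,9} → only 3 remains.
R7C9 = 7: row 7 has {1,2,3,5,6,8,9}; col 9 has {1,2,3,4,5,6,8,9}; box has {1,2,3,4,5,6,8,9} → only 7 remains.
R8C1 = 2: row 8 has {1,3,4,5,7,8,9}; col 1 has {1,3,4,5,6,7}; box has {1,3,5,7,8,9} → only 2 remains.
R8C2 = 6: row 8 has {1,2,3,4,5,7,8,9}; col 2 has {1,5,7,8,9}; box has {1,2,3,5,7,8,9}; anti-diagonal has {1,2,3,4,5,7,8,9} → only 6 remains.
R3C4 = 2: row 3 has {1,3,4,5,6,8,9}; col 4 has {1,3,4,5,6,7,8,9}; box has {1,3,4,5,6,8,9} → only 2 remains.
R3C6 = 7: row 3 has {1,2,3,4,5,6,8,9}; col 6 has {1,2,3,4,5,6,8,9}; box has {1,2,3,4,5,6,8,9} → only 7 remains.
R4C1 = 8: row 4 has {1,3,6,7,9}; col 1 has {1,2,3,4,5,6,7}; box has {1,5,7} → only 8 remains.
R4C3 = 4: row 4 has {1,3,6,7,8,9}; col 3 has {1,2,3,5,7,8,9}; box has {1,5,7,8} → only 4 remains.
R4C7 = 5: row 4 has {1,3,4,6,7,8,9}; col 7 has {1,2,3,4,6,7,8,9}; box has {1,2,3,4,6,7,8,9} → only 5 remains.
R5C2 = 3: row 5 has {1,2,4,5,7,8,9}; col 2 has {1,5,6,7,8,9}; box has {1,4,5,7,8} → only 3 remains.
R5C3 = 6: row 5 has {1,2,3,4,5,7,8,9}; col 3 has {1,2,3,4,5,7,8,9}; box has {1,3,4,5,7,8} → only 6 remains.
R6C1 = 9: row 6 has {1,2,3,4,5,6,7,8}; col 1 has {1,2,3,4,5,6,7,8}; box has {1,3,4,5,6,7,8} → only 9 remains.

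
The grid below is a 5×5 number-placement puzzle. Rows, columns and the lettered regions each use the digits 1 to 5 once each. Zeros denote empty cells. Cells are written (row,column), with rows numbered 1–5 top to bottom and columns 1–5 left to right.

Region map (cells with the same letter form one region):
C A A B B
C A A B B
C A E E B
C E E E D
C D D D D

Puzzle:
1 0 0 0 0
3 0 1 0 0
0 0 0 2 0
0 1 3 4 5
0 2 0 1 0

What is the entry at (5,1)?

5

(2,4) = 5 (sole candidate).
(3,3) = 5 (sole candidate).
(4,1) = 2 (sole candidate).
(5,3) = 4 (sole candidate).
(5,5) = 3 (sole candidate).
(1,3) = 2 (sole candidate).
(1,4) = 3 (sole candidate).
(1,5) = 4 (sole candidate).
(2,2) = 4 (sole candidate).
(2,5) = 2 (sole candidate).
(3,1) = 4 (sole candidate).
(3,2) = 3 (sole candidate).
(3,5) = 1 (sole candidate).
(5,1) = 5: row 5 has {1,2,3,4}; col 1 has {1,2,3,4}; region has {1,2,3,4} → only 5 remains.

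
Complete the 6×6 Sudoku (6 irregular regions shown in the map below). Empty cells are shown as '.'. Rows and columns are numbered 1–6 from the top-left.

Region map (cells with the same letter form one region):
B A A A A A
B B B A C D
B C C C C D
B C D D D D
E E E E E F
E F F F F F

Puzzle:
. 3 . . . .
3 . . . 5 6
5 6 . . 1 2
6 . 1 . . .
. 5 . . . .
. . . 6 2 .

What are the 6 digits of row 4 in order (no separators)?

621534

row 4, column 2 = 2: in row 4, 2 can only go here (every other open cell in that row sees a 2).
Singles propagation stalls before every target cell is settled. Branch on row 2, column 2 (candidates {1,4}).
  Try row 2, column 2 = 4: this forces row 2, column 3=2, row 2, column 4=1, row 6, column 2=1; then column 6 has no cell left for 1 — contradiction.
So row 2, column 2 = 1.
row 6, column 2 = 4 (sole candidate).
row 6, column 1 = 1 (sole candidate).
row 5, column 6 = 1 (hidden single in row 5).
row 1, column 4 = 1 (hidden single in row 1).
row 4, column 4 = 5: in column 4, 5 can only go here (every other open cell in that column sees a 5).
Singles propagation stalls; row 4, column 5 is still open with candidates {3,4}.
  Try row 4, column 5 = 4: this forces row 1, column 5=6, row 4, column 6=3, row 5, column 5=3, row 6, column 6=5, row 1, column 6=4, row 2, column 4=2, row 5, column 4=4; then column 1 has no cell left for 4 — contradiction.
So row 4, column 5 = 3.
row 4, column 6 = 4: row 4 has {1,2,3,5,6}; col 6 has {1,2,6}; region has {1,2,3,5,6} → only 4 remains.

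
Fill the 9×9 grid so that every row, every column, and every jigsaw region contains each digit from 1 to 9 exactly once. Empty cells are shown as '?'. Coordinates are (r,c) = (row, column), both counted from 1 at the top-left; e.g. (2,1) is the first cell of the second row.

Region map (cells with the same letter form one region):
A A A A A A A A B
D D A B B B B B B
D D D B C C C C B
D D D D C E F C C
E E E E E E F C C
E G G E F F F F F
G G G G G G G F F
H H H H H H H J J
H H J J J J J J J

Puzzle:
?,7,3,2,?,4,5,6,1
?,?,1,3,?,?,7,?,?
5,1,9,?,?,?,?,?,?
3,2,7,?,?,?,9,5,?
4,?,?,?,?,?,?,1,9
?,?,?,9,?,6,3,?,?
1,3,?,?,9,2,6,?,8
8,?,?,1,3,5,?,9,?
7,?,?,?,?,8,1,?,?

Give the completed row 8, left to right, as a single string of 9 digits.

862135497

(1,1) = 9: row 1 has {1,2,3,4,5,6,7}; col 1 has {1,3,4,5,7,8}; region has {1,2,3,4,5,6,7} → only 9 remains.
(1,5) = 8: row 1 has {1,2,3,4,5,6,7,9}; col 5 has {3,9}; region has {1,2,3,4,5,6,7,9} → only 8 remains.
(2,1) = 6: row 2 has {1,3,7}; col 1 has {1,3,4,5,7,8,9}; region has {1,2,3,5,7,9} → only 6 remains.
(2,6) = 9: row 2 has {1,3,6,7}; col 6 has {2,4,5,6,8}; region has {1,3,7} → only 9 remains.
(4,6) = 1: row 4 has {2,3,5,7,9}; col 6 has {2,4,5,6,8,9}; region has {4,9} → only 1 remains.
(5,7) = 2: row 5 has {1,4,9}; col 7 has {1,3,5,6,7,9}; region has {3,6,8,9} → only 2 remains.
(6,1) = 2: row 6 has {3,6,9}; col 1 has {1,3,4,5,6,7,8,9}; region has {1,4,9} → only 2 remains.
(8,7) = 4: row 8 has {1,3,5,8,9}; col 7 has {1,2,3,5,6,7,9}; region has {1,3,5,7,8} → only 4 remains.
(3,7) = 8: row 3 has {1,5,9}; col 7 has {1,2,3,4,5,6,7,9}; region has {1,5,9} → only 8 remains.
(8,2) = 6: row 8 has {1,3,4,5,8,9}; col 2 has {1,2,3,7}; region has {1,3,4,5,7,8} → only 6 remains.
(8,3) = 2: row 8 has {1,3,4,5,6,8,9}; col 3 has {1,3,7,9}; region has {1,3,4,5,6,7,8} → only 2 remains.
(8,9) = 7: row 8 has {1,2,3,4,5,6,8,9}; col 9 has {1,8,9}; region has {1,8,9} → only 7 remains.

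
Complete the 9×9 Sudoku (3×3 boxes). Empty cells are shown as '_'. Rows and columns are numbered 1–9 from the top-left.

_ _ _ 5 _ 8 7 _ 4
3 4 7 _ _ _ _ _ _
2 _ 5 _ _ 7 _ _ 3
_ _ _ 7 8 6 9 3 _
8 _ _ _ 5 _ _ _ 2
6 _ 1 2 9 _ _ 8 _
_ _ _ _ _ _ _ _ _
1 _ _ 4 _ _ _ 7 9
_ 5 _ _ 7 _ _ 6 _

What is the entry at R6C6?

R1C1 = 9: row 1 has {4,5,7,8}; col 1 has {1,2,3,6,8}; box has {2,3,4,5,7} → only 9 remains.
R1C3 = 6: row 1 has {4,5,7,8,9}; col 3 has {1,5,7}; box has {2,3,4,5,7,9} → only 6 remains.
R4C2 = 2: row 4 has {3,6,7,8,9}; col 2 has {4,5}; box has {1,6,8} → only 2 remains.
R4C3 = 4: row 4 has {2,3,6,7,8,9}; col 3 has {1,5,6,7}; box has {1,2,6,8} → only 4 remains.
R9C1 = 4: row 9 has {5,6,7}; col 1 has {1,2,3,6,8,9}; box has {1,5} → only 4 remains.
R1C2 = 1: row 1 has {4,5,6,7,8,9}; col 2 has {2,4,5}; box has {2,3,4,5,6,7,9} → only 1 remains.
R1C8 = 2: row 1 has {1,4,5,6,7,8,9}; col 8 has {3,6,7,8}; box has {3,4,7} → only 2 remains.
R3C2 = 8: row 3 has {2,3,5,7}; col 2 has {1,2,4,5}; box has {1,2,3,4,5,6,7,9} → only 8 remains.
R4C1 = 5: row 4 has {2,3,4,6,7,8,9}; col 1 has {1,2,3,4,6,8,9}; box has {1,2,4,6,8} → only 5 remains.
R4C9 = 1: row 4 has {2,3,4,5,6,7,8,9}; col 9 has {2,3,4,9}; box has {2,3,8,9} → only 1 remains.
R5C8 = 4: row 5 has {2,5,8}; col 8 has {2,3,6,7,8}; box has {1,2,3,8,9} → only 4 remains.
R6C7 = 5: row 6 has {1,2,6,8,9}; col 7 has {7,9}; box has {1,2,3,4,8,9} → only 5 remains.
R6C9 = 7: row 6 has {1,2,5,6,8,9}; col 9 has {1,2,3,4,9}; box has {1,2,3,4,5,8,9} → only 7 remains.
R7C1 = 7: row 7 has {}; col 1 has {1,2,3,4,5,6,8,9}; box has {1,4,5} → only 7 remains.
R9C9 = 8: row 9 has {4,5,6,7}; col 9 has {1,2,3,4,7,9}; box has {6,7,9} → only 8 remains.
R1C5 = 3: row 1 has {1,2,4,5,6,7,8,9}; col 5 has {5,7,8,9}; box has {5,7,8} → only 3 remains.
R5C7 = 6: row 5 has {2,4,5,8}; col 7 has {5,7,9}; box has {1,2,3,4,5,7,8,9} → only 6 remains.
R6C2 = 3: row 6 has {1,2,5,6,7,8,9}; col 2 has {1,2,4,5,8}; box has {1,2,4,5,6,8} → only 3 remains.
R6C6 = 4: row 6 has {1,2,3,5,6,7,8,9}; col 6 has {6,7,8}; box has {2,5,6,7,8,9} → only 4 remains.

4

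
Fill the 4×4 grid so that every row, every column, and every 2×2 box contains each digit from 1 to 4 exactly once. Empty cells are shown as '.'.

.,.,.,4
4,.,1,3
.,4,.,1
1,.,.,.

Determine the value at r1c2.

1

r1c3 = 2 (sole candidate).
r2c2 = 2 (sole candidate).
r3c3 = 3 (sole candidate).
r4c2 = 3 (sole candidate).
r4c3 = 4 (sole candidate).
r4c4 = 2 (sole candidate).
r1c1 = 3 (sole candidate).
r1c2 = 1: row 1 has {2,3,4}; col 2 has {2,3,4}; box has {2,3,4} → only 1 remains.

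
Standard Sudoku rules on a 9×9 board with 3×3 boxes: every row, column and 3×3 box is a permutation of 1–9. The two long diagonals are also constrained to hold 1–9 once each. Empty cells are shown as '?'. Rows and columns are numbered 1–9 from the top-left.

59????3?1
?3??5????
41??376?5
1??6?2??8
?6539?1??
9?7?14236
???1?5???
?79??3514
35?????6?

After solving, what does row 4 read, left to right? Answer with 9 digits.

143672958

R4C2 = 4: row 4 has {1,2,6,8}; col 2 has {1,3,5,6,7,9}; box has {1,5,6,7,9} → only 4 remains.
R4C3 = 3: row 4 has {1,2,4,6,8}; col 3 has {5,7,9}; box has {1,4,5,6,7,9} → only 3 remains.
R4C5 = 7: row 4 has {1,2,3,4,6,8}; col 5 has {1,3,5,9}; box has {1,2,3,4,6,9} → only 7 remains.
R4C7 = 9: row 4 has {1,2,3,4,6,7,8}; col 7 has {1,2,3,5,6}; box has {1,2,3,6,8} → only 9 remains.
R4C8 = 5: row 4 has {1,2,3,4,6,7,8,9}; col 8 has {1,3,6}; box has {1,2,3,6,8,9} → only 5 remains.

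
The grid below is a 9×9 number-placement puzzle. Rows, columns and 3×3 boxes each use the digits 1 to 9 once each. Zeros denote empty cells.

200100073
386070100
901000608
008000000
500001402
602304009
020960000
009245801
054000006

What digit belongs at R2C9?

4

R1C2 = 4 (sole candidate).
R1C3 = 5 (sole candidate).
R1C7 = 9 (sole candidate).
R3C2 = 7 (sole candidate).
R6C2 = 1 (sole candidate).
R8C1 = 7 (sole candidate).
R8C8 = 3 (sole candidate).
R1C5 = 8 (sole candidate).
R1C6 = 6 (sole candidate).
R4C1 = 4 (sole candidate).
R5C5 = 9 (sole candidate).
R6C5 = 5 (sole candidate).
R6C7 = 7 (sole candidate).
R6C8 = 8 (sole candidate).
R7C3 = 3 (sole candidate).
R7C7 = 5 (sole candidate).
R7C8 = 4 (sole candidate).
R7C9 = 7 (sole candidate).
R8C2 = 6 (sole candidate).
R9C7 = 2 (sole candidate).
R9C8 = 9 (sole candidate).
R4C5 = 2 (sole candidate).
R4C6 = 7 (sole candidate).
R4C7 = 3 (sole candidate).
R4C9 = 5 (sole candidate).
R5C2 = 3 (sole candidate).
R5C3 = 7 (sole candidate).
R5C8 = 6 (sole candidate).
R7C6 = 8 (sole candidate).
R9C4 = 7 (sole candidate).
R9C6 = 3 (sole candidate).
R2C9 = 4: row 2 has {1,3,6,7,8}; col 9 has {1,2,3,5,6,7,8,9}; box has {1,3,6,7,8,9} → only 4 remains.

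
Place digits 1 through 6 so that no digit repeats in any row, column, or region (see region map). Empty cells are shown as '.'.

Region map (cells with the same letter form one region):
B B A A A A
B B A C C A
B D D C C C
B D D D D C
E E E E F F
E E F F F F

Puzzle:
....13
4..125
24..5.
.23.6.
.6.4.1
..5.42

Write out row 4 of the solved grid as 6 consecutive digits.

R1C2 = 5 (sole candidate).
R2C2 = 3 (sole candidate).
R2C3 = 6 (sole candidate).
R3C3 = 1 (sole candidate).
R3C6 = 6 (sole candidate).
R4C1 = 1: row 4 has {2,3,6}; col 1 has {2,4}; region has {2,3,4,5} → only 1 remains.
R4C4 = 5: row 4 has {1,2,3,6}; col 4 has {1,4}; region has {1,2,3,4,6} → only 5 remains.
R4C6 = 4: row 4 has {1,2,3,5,6}; col 6 has {1,2,3,5,6}; region has {1,2,5,6} → only 4 remains.

123564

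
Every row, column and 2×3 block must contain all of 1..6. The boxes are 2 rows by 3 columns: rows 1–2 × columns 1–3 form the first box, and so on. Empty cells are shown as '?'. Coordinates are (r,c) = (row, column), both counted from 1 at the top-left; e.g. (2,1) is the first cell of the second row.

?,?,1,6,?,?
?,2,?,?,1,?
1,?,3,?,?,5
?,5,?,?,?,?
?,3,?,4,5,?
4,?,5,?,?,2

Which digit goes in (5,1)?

(1,2) = 4: row 1 has {1,6}; col 2 has {2,3,5}; box has {1,2} → only 4 remains.
(1,6) = 3: row 1 has {1,4,6}; col 6 has {2,5}; box has {1,6} → only 3 remains.
(2,3) = 6: row 2 has {1,2}; col 3 has {1,3,5}; box has {1,2,4} → only 6 remains.
(2,4) = 5: row 2 has {1,2,6}; col 4 has {4,6}; box has {1,3,6} → only 5 remains.
(2,6) = 4: row 2 has {1,2,5,6}; col 6 has {2,3,5}; box has {1,3,5,6} → only 4 remains.
(3,2) = 6: row 3 has {1,3,5}; col 2 has {2,3,4,5}; box has {1,3,5} → only 6 remains.
(3,4) = 2: row 3 has {1,3,5,6}; col 4 has {4,5,6}; box has {5} → only 2 remains.
(3,5) = 4: row 3 has {1,2,3,5,6}; col 5 has {1,5}; box has {2,5} → only 4 remains.
(4,1) = 2: row 4 has {5}; col 1 has {1,4}; box has {1,3,5,6} → only 2 remains.
(4,3) = 4: row 4 has {2,5}; col 3 has {1,3,5,6}; box has {1,2,3,5,6} → only 4 remains.
(5,1) = 6: row 5 has {3,4,5}; col 1 has {1,2,4}; box has {3,4,5} → only 6 remains.

6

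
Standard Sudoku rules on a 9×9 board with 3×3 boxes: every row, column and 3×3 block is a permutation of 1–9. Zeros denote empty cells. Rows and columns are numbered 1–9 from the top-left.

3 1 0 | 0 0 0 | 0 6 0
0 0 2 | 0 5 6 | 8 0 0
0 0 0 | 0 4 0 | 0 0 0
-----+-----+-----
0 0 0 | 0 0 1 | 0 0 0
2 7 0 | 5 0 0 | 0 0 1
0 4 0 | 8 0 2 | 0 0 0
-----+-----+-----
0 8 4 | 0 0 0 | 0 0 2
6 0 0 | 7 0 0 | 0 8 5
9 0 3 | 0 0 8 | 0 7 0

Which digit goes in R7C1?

7

R2C2 = 9: row 2 has {2,5,6,8}; col 2 has {1,4,7,8}; box has {1,2,3} → only 9 remains.
R8C2 = 2: row 8 has {5,6,7,8}; col 2 has {1,4,7,8,9}; box has {3,4,6,8,9} → only 2 remains.
R8C3 = 1: row 8 has {2,5,6,7,8}; col 3 has {2,3,4}; box has {2,3,4,6,8,9} → only 1 remains.
R9C2 = 5: row 9 has {3,7,8,9}; col 2 has {1,2,4,7,8,9}; box has {1,2,3,4,6,8,9} → only 5 remains.
R3C2 = 6: row 3 has {4}; col 2 has {1,2,4,5,7,8,9}; box has {1,2,3,9} → only 6 remains.
R4C2 = 3: row 4 has {1}; col 2 has {1,2,4,5,6,7,8,9}; box has {2,4,7} → only 3 remains.
R7C1 = 7: row 7 has {2,4,8}; col 1 has {2,3,6,9}; box has {1,2,3,4,5,6,8,9} → only 7 remains.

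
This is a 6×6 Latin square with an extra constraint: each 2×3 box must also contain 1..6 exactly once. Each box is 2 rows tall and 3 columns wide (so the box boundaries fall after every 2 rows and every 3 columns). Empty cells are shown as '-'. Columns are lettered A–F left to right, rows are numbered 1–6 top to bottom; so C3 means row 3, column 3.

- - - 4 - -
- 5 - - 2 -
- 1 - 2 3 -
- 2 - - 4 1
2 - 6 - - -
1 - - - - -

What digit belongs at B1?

C1 = 2: in row 1, 2 can only go here (every other open cell in that row sees a 2).
E1 = 1: in row 1, 1 can only go here (every other open cell in that row sees a 1).
E5 = 5: row 5 has {2,6}; col 5 has {1,2,3,4}; box has {} → only 5 remains.
E6 = 6: row 6 has {1}; col 5 has {1,2,3,4,5}; box has {5} → only 6 remains.
D6 = 3: row 6 has {1,6}; col 4 has {2,4}; box has {5,6} → only 3 remains.
D2 = 6: row 2 has {2,5}; col 4 has {2,3,4}; box has {1,2,4} → only 6 remains.
F2 = 3: row 2 has {2,5,6}; col 6 has {1}; box has {1,2,4,6} → only 3 remains.
D4 = 5: row 4 has {1,2,4}; col 4 has {2,3,4,6}; box has {1,2,3,4} → only 5 remains.
D5 = 1: row 5 has {2,5,6}; col 4 has {2,3,4,5,6}; box has {3,5,6} → only 1 remains.
F5 = 4: row 5 has {1,2,5,6}; col 6 has {1,3}; box has {1,3,5,6} → only 4 remains.
B6 = 4: row 6 has {1,3,6}; col 2 has {1,2,5}; box has {1,2,6} → only 4 remains.
C6 = 5: row 6 has {1,3,4,6}; col 3 has {2,6}; box has {1,2,4,6} → only 5 remains.
F6 = 2: row 6 has {1,3,4,5,6}; col 6 has {1,3,4}; box has {1,3,4,5,6} → only 2 remains.
F1 = 5: row 1 has {1,2,4}; col 6 has {1,2,3,4}; box has {1,2,3,4,6} → only 5 remains.
A2 = 4: row 2 has {2,3,5,6}; col 1 has {1,2}; box has {2,5} → only 4 remains.
C2 = 1: row 2 has {2,3,4,5,6}; col 3 has {2,5,6}; box has {2,4,5} → only 1 remains.
C3 = 4: row 3 has {1,2,3}; col 3 has {1,2,5,6}; box has {1,2} → only 4 remains.
F3 = 6: row 3 has {1,2,3,4}; col 6 has {1,2,3,4,5}; box has {1,2,3,4,5} → only 6 remains.
C4 = 3: row 4 has {1,2,4,5}; col 3 has {1,2,4,5,6}; box has {1,2,4} → only 3 remains.
B5 = 3: row 5 has {1,2,4,5,6}; col 2 has {1,2,4,5}; box has {1,2,4,5,6} → only 3 remains.
B1 = 6: row 1 has {1,2,4,5}; col 2 has {1,2,3,4,5}; box has {1,2,4,5} → only 6 remains.

6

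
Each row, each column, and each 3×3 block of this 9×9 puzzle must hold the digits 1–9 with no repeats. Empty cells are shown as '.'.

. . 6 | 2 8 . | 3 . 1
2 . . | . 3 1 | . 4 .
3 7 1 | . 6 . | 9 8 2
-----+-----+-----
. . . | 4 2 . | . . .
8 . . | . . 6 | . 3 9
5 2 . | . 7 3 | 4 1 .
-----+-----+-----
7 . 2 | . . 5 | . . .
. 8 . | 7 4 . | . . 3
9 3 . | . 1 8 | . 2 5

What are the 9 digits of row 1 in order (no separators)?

row 1, column 1 = 4: row 1 has {1,2,3,6,8}; col 1 has {2,3,5,7,8,9}; box has {1,2,3,6,7} → only 4 remains.
row 3, column 4 = 5: row 3 has {1,2,3,6,7,8,9}; col 4 has {2,4,7}; box has {1,2,3,6,8} → only 5 remains.
row 3, column 6 = 4: row 3 has {1,2,3,5,6,7,8,9}; col 6 has {1,3,5,6,8}; box has {1,2,3,5,6,8} → only 4 remains.
row 4, column 6 = 9: row 4 has {2,4}; col 6 has {1,3,4,5,6,8}; box has {2,3,4,6,7} → only 9 remains.
row 5, column 4 = 1: row 5 has {3,6,8,9}; col 4 has {2,4,5,7}; box has {2,3,4,6,7,9} → only 1 remains.
row 5, column 5 = 5: row 5 has {1,3,6,8,9}; col 5 has {1,2,3,4,6,7,8}; box has {1,2,3,4,6,7,9} → only 5 remains.
row 6, column 3 = 9: row 6 has {1,2,3,4,5,7}; col 3 has {1,2,6}; box has {2,5,8} → only 9 remains.
row 6, column 4 = 8: row 6 has {1,2,3,4,5,7,9}; col 4 has {1,2,4,5,7}; box has {1,2,3,4,5,6,7,9} → only 8 remains.
row 6, column 9 = 6: row 6 has {1,2,3,4,5,7,8,9}; col 9 has {1,2,3,5,9}; box has {1,3,4,9} → only 6 remains.
row 7, column 5 = 9: row 7 has {2,5,7}; col 5 has {1,2,3,4,5,6,7,8}; box has {1,4,5,7,8} → only 9 remains.
row 7, column 8 = 6: row 7 has {2,5,7,9}; col 8 has {1,2,3,4,8}; box has {2,3,5} → only 6 remains.
row 8, column 3 = 5: row 8 has {3,4,7,8}; col 3 has {1,2,6,9}; box has {2,3,7,8,9} → only 5 remains.
row 8, column 6 = 2: row 8 has {3,4,5,7,8}; col 6 has {1,3,4,5,6,8,9}; box has {1,4,5,7,8,9} → only 2 remains.
row 8, column 7 = 1: row 8 has {2,3,4,5,7,8}; col 7 has {3,4,9}; box has {2,3,5,6} → only 1 remains.
row 8, column 8 = 9: row 8 has {1,2,3,4,5,7,8}; col 8 has {1,2,3,4,6,8}; box has {1,2,3,5,6} → only 9 remains.
row 9, column 3 = 4: row 9 has {1,2,3,5,8,9}; col 3 has {1,2,5,6,9}; box has {2,3,5,7,8,9} → only 4 remains.
row 9, column 4 = 6: row 9 has {1,2,3,4,5,8,9}; col 4 has {1,2,4,5,7,8}; box has {1,2,4,5,7,8,9} → only 6 remains.
row 9, column 7 = 7: row 9 has {1,2,3,4,5,6,8,9}; col 7 has {1,3,4,9}; box has {1,2,3,5,6,9} → only 7 remains.
row 1, column 6 = 7: row 1 has {1,2,3,4,6,8}; col 6 has {1,2,3,4,5,6,8,9}; box has {1,2,3,4,5,6,8} → only 7 remains.
row 1, column 8 = 5: row 1 has {1,2,3,4,6,7,8}; col 8 has {1,2,3,4,6,8,9}; box has {1,2,3,4,8,9} → only 5 remains.
row 2, column 3 = 8: row 2 has {1,2,3,4}; col 3 has {1,2,4,5,6,9}; box has {1,2,3,4,6,7} → only 8 remains.
row 2, column 4 = 9: row 2 has {1,2,3,4,8}; col 4 has {1,2,4,5,6,7,8}; box has {1,2,3,4,5,6,7,8} → only 9 remains.
row 2, column 7 = 6: row 2 has {1,2,3,4,8,9}; col 7 has {1,3,4,7,9}; box has {1,2,3,4,5,8,9} → only 6 remains.
row 2, column 9 = 7: row 2 has {1,2,3,4,6,8,9}; col 9 has {1,2,3,5,6,9}; box has {1,2,3,4,5,6,8,9} → only 7 remains.
row 4, column 8 = 7: row 4 has {2,4,9}; col 8 has {1,2,3,4,5,6,8,9}; box has {1,3,4,6,9} → only 7 remains.
row 4, column 9 = 8: row 4 has {2,4,7,9}; col 9 has {1,2,3,5,6,7,9}; box has {1,3,4,6,7,9} → only 8 remains.
row 5, column 2 = 4: row 5 has {1,3,5,6,8,9}; col 2 has {2,3,7,8}; box has {2,5,8,9} → only 4 remains.
row 5, column 3 = 7: row 5 has {1,3,4,5,6,8,9}; col 3 has {1,2,4,5,6,8,9}; box has {2,4,5,8,9} → only 7 remains.
row 5, column 7 = 2: row 5 has {1,3,4,5,6,7,8,9}; col 7 has {1,3,4,6,7,9}; box has {1,3,4,6,7,8,9} → only 2 remains.
row 7, column 2 = 1: row 7 has {2,5,6,7,9}; col 2 has {2,3,4,7,8}; box has {2,3,4,5,7,8,9} → only 1 remains.
row 7, column 4 = 3: row 7 has {1,2,5,6,7,9}; col 4 has {1,2,4,5,6,7,8,9}; box has {1,2,4,5,6,7,8,9} → only 3 remains.
row 7, column 7 = 8: row 7 has {1,2,3,5,6,7,9}; col 7 has {1,2,3,4,6,7,9}; box has {1,2,3,5,6,7,9} → only 8 remains.
row 7, column 9 = 4: row 7 has {1,2,3,5,6,7,8,9}; col 9 has {1,2,3,5,6,7,8,9}; box has {1,2,3,5,6,7,8,9} → only 4 remains.
row 8, column 1 = 6: row 8 has {1,2,3,4,5,7,8,9}; col 1 has {2,3,4,5,7,8,9}; box has {1,2,3,4,5,7,8,9} → only 6 remains.
row 1, column 2 = 9: row 1 has {1,2,3,4,5,6,7,8}; col 2 has {1,2,3,4,7,8}; box has {1,2,3,4,6,7,8} → only 9 remains.

496287351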